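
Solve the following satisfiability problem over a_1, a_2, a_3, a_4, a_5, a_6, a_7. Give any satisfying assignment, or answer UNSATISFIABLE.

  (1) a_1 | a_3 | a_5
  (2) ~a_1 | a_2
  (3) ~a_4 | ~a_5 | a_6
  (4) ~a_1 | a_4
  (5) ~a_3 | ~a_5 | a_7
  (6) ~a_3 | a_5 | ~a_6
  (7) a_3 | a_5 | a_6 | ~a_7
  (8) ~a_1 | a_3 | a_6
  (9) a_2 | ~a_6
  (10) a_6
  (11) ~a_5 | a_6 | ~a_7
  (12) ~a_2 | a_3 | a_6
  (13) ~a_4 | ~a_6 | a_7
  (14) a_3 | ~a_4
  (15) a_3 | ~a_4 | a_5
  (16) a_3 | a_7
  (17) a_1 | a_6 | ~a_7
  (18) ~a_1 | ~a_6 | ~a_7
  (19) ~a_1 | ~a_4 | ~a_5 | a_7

a_1: False; a_2: True; a_3: False; a_4: False; a_5: True; a_6: True; a_7: True

Unit clause (a_6) forces a_6 = True.
In (a_2 | ~a_6) only a_2 is left, so a_2 = True.
Try a_1 = True:
  (~a_1 | a_4) forces a_4 = True.
  (~a_4 | ~a_6 | a_7) forces a_7 = True.
  clause (~a_1 | ~a_6 | ~a_7) is falsified — backtrack.
So a_1 = False.
Set a_3 = False.
  then (a_1 | a_3 | a_5) forces a_5 = True.
  then (a_3 | ~a_4) forces a_4 = False.
  then (a_3 | a_7) forces a_7 = True.
All clauses satisfied.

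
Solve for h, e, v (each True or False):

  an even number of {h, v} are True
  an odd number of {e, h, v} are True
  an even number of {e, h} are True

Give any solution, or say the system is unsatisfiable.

h=T, e=T, v=T

{h, v}: 2 true → even ✓
{e, h, v}: 3 true → odd ✓
{e, h}: 2 true → even ✓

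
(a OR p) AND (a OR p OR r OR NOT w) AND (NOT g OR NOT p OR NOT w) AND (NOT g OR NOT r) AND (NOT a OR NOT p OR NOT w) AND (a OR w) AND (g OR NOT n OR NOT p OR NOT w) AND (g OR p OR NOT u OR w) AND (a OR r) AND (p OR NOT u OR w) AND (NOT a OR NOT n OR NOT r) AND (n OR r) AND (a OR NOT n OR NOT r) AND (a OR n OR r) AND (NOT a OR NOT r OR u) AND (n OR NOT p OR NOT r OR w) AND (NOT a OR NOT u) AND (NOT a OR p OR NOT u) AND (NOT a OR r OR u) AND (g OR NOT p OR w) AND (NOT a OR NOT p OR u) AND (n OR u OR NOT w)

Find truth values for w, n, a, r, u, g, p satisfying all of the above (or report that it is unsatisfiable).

w = True, n = False, a = False, r = True, u = True, g = False, p = True

Set w = True.
Set n = False.
  then (n OR r) forces r = True.
  then (n OR u OR NOT w) forces u = True.
  then (NOT g OR NOT r) forces g = False.
  then (NOT a OR NOT u) forces a = False.
  then (a OR p) forces p = True.
All clauses satisfied.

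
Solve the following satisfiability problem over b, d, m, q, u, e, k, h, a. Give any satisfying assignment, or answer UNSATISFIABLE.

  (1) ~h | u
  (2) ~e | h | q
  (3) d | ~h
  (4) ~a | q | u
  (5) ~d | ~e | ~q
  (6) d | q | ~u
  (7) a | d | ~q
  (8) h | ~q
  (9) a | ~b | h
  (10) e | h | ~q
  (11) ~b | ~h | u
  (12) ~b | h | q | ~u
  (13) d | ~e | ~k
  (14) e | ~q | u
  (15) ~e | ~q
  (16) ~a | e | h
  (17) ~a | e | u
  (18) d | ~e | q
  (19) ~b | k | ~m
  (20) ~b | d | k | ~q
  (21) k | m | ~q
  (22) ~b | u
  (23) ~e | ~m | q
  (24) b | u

b = True, d = True, m = True, q = False, u = True, e = False, k = True, h = True, a = True

Set b = True.
  then (~b | u) forces u = True.
Try d = False:
  (d | ~h) forces h = False.
  (d | q | ~u) forces q = True.
  clause (h | ~q) is falsified — backtrack.
So d = True.
Set m = True.
  then (~b | k | ~m) forces k = True.
Set q = False.
  then (~b | h | q | ~u) forces h = True.
  then (~e | ~m | q) forces e = False.
Set a = True.
All clauses satisfied.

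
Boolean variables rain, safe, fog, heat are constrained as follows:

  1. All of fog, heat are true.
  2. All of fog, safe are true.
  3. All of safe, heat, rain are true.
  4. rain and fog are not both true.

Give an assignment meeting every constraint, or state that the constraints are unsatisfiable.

Case rain = True:
  (1) forces fog = True.
  Constraint (4) is violated (rain=T, fog=T) — contradiction.
Case rain = False:
  Constraint (3) is violated (rain=F) — contradiction.
Both cases fail — unsatisfiable.

The formula is unsatisfiable.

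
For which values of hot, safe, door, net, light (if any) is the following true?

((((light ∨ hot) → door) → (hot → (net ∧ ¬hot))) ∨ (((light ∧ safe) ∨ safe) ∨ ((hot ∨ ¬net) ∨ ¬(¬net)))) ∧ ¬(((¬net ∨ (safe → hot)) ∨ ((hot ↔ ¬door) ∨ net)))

The conjunct ¬(((¬net ∨ (safe → hot)) ∨ ((hot ↔ ¬door) ∨ net))) is unsatisfiable on its own:
  net = True: this becomes ¬(((safe → hot) ∨ True)) = False.
  net = False: this becomes ¬((True ∨ (hot ↔ ¬door))) = False.
So the whole conjunction is unsatisfiable.

The formula is unsatisfiable.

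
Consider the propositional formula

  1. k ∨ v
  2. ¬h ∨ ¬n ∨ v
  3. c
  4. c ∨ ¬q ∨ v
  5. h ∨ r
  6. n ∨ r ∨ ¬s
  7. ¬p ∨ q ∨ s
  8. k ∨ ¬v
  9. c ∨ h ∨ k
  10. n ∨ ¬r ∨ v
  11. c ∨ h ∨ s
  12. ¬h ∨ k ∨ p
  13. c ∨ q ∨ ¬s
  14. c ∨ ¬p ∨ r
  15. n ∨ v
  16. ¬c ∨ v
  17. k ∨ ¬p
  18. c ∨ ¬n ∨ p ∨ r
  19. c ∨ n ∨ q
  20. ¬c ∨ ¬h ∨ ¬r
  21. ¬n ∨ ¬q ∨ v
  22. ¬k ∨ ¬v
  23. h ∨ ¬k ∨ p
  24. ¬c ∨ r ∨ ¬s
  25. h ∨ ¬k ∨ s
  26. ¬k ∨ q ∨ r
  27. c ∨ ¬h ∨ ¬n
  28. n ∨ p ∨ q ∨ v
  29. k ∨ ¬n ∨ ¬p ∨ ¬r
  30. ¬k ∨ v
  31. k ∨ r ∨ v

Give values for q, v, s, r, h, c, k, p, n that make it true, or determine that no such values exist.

Case c = True:
  (¬c ∨ v) forces v = True.
  (k ∨ ¬v) forces k = True.
  Clause (¬k ∨ ¬v) is falsified — contradiction.
Case c = False:
  Clause (c) is falsified — contradiction.
Both cases fail, so the formula is unsatisfiable.

Unsatisfiable — no assignment works.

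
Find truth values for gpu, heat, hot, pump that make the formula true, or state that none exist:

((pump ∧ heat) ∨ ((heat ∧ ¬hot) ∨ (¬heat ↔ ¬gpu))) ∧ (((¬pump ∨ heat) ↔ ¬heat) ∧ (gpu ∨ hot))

gpu = False; heat = False; hot = True; pump = False

  (pump ∧ heat) ∨ ((heat ∧ ¬hot) ∨ (¬heat ↔ ¬gpu)) = True
    pump ∧ heat = False
    (heat ∧ ¬hot) ∨ (¬heat ↔ ¬gpu) = True
      heat ∧ ¬hot = False
        ¬hot = False
      ¬heat ↔ ¬gpu = True
        ¬heat = True
        ¬gpu = True
  ((¬pump ∨ heat) ↔ ¬heat) ∧ (gpu ∨ hot) = True
    (¬pump ∨ heat) ↔ ¬heat = True
      ¬pump ∨ heat = True
        ¬pump = True
      ¬heat = True
    gpu ∨ hot = True
Both conjuncts True, so the formula holds.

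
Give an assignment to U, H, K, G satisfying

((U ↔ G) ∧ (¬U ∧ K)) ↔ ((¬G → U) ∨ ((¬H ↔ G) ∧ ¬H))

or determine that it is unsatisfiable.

U: False; H: False; K: False; G: False

  ((U ↔ G) ∧ (¬U ∧ K)) ↔ ((¬G → U) ∨ ((¬H ↔ G) ∧ ¬H)) = True
    (U ↔ G) ∧ (¬U ∧ K) = False
      U ↔ G = True
      ¬U ∧ K = False
        ¬U = True
    (¬G → U) ∨ ((¬H ↔ G) ∧ ¬H) = False
      ¬G → U = False
        ¬G = True
      (¬H ↔ G) ∧ ¬H = False
        ¬H ↔ G = False
          ¬H = True
        ¬H = True
The formula evaluates to True.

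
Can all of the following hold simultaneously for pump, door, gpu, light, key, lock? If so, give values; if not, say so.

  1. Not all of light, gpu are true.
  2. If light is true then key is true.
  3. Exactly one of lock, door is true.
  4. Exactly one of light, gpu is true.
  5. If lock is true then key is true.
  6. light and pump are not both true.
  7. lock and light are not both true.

pump = False; door = True; gpu = True; light = False; key = True; lock = False

  (1) {light, gpu}: 1/2 true — not all ✓
  (2) light=F ⇒ key: vacuous ✓
  (3) {lock, door}: 1 true — exactly one ✓
  (4) {light, gpu}: 1 true — exactly one ✓
  (5) lock=F ⇒ key: vacuous ✓
  (6) light=F, pump=F — not both ✓
  (7) lock=F, light=F — not both ✓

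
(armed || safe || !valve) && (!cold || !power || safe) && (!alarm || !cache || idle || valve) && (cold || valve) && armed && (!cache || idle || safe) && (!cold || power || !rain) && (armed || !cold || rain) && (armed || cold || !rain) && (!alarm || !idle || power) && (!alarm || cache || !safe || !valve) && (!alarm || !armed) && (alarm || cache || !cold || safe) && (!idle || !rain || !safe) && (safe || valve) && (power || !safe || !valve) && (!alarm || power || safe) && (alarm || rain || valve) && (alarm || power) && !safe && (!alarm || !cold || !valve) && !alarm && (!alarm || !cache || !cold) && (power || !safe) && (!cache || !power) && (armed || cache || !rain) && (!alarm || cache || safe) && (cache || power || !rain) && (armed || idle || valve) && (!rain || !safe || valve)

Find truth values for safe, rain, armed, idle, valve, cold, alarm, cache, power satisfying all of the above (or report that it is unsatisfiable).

safe = False, rain = False, armed = True, idle = True, valve = True, cold = False, alarm = False, cache = False, power = True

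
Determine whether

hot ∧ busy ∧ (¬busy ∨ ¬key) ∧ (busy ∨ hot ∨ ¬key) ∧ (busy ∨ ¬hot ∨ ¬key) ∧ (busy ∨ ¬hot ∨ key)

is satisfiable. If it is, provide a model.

Unit clause (hot) forces hot = True.
Unit clause (busy) forces busy = True.
In (¬busy ∨ ¬key) only ¬key is left, so key = False.
Check each clause:
  (hot): hot holds.
  (busy): busy holds.
  (¬busy ∨ ¬key): ¬key holds.
  (busy ∨ hot ∨ ¬key): busy holds.
  (busy ∨ ¬hot ∨ ¬key): busy holds.
  (busy ∨ ¬hot ∨ key): busy holds.
All clauses satisfied.

busy = True; hot = True; key = False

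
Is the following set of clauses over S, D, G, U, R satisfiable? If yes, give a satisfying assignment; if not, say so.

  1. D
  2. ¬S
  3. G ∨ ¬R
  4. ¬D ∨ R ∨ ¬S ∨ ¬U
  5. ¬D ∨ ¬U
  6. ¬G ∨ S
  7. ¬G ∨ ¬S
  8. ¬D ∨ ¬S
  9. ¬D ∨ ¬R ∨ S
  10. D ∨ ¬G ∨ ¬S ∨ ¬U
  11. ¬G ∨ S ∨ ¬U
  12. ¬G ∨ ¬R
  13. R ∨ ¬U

S: False; D: True; G: False; U: False; R: False

Unit clause (D) forces D = True.
Unit clause (¬S) forces S = False.
In (¬D ∨ ¬U) only ¬U is left, so U = False.
In (¬G ∨ S) only ¬G is left, so G = False.
In (¬D ∨ ¬R ∨ S) only ¬R is left, so R = False.
All clauses satisfied.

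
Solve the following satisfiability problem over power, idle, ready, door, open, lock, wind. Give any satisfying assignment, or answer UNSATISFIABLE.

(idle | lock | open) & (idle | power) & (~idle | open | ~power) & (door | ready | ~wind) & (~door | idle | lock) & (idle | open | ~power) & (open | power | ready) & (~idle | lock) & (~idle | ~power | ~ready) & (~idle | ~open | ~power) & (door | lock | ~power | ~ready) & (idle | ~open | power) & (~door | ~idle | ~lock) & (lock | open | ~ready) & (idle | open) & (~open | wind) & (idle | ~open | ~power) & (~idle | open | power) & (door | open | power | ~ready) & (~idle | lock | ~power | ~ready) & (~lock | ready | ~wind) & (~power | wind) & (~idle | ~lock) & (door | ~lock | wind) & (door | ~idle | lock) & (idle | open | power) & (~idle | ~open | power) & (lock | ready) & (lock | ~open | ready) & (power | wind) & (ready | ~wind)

Unsatisfiable — no assignment works.

Case idle = True:
  (~idle | lock) forces lock = True.
  Clause (~idle | ~lock) is falsified — contradiction.
Case idle = False:
  (idle | power) forces power = True.
  (idle | open | ~power) forces open = True.
  Clause (idle | ~open | ~power) is falsified — contradiction.
Both cases fail, so the formula is unsatisfiable.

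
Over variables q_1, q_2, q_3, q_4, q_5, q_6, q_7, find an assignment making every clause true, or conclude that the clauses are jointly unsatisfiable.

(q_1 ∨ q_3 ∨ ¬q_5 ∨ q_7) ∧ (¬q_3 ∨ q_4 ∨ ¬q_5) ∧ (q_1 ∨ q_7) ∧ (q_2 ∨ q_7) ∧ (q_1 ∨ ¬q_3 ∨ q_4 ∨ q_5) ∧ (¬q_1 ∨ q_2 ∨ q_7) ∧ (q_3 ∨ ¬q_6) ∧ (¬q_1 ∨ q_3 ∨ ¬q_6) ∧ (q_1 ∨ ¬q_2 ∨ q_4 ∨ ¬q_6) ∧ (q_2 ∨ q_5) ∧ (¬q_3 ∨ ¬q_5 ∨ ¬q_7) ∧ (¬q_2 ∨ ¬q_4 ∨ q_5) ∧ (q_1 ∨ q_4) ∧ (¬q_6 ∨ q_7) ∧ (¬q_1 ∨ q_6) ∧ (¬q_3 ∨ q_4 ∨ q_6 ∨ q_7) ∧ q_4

Unit clause (q_4) forces q_4 = True.
Set q_1 = False.
  then (q_1 ∨ q_7) forces q_7 = True.
Set q_2 = True.
  then (¬q_2 ∨ ¬q_4 ∨ q_5) forces q_5 = True.
  then (¬q_3 ∨ ¬q_5 ∨ ¬q_7) forces q_3 = False.
  then (q_3 ∨ ¬q_6) forces q_6 = False.
All clauses satisfied.

q_1: False; q_2: True; q_3: False; q_4: True; q_5: True; q_6: False; q_7: True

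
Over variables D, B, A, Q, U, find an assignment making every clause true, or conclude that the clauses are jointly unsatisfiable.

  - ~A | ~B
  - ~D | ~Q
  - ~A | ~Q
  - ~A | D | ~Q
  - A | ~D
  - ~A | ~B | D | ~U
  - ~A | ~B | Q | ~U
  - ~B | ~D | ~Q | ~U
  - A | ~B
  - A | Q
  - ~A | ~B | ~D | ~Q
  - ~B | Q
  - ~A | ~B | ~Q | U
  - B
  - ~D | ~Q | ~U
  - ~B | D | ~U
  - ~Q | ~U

No satisfying assignment exists.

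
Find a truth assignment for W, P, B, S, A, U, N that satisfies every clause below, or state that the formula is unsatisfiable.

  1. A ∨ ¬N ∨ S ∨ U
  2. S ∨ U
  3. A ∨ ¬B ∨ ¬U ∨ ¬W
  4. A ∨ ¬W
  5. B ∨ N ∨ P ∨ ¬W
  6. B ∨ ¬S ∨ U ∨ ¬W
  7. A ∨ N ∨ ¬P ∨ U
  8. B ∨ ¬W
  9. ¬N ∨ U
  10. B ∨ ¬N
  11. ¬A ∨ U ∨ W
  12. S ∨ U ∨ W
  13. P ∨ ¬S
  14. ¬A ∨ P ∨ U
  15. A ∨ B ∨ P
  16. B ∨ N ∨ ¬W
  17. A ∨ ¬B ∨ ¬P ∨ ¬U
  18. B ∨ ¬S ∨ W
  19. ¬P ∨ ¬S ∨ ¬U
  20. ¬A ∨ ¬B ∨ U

W=T; P=F; B=T; S=F; A=T; U=T; N=T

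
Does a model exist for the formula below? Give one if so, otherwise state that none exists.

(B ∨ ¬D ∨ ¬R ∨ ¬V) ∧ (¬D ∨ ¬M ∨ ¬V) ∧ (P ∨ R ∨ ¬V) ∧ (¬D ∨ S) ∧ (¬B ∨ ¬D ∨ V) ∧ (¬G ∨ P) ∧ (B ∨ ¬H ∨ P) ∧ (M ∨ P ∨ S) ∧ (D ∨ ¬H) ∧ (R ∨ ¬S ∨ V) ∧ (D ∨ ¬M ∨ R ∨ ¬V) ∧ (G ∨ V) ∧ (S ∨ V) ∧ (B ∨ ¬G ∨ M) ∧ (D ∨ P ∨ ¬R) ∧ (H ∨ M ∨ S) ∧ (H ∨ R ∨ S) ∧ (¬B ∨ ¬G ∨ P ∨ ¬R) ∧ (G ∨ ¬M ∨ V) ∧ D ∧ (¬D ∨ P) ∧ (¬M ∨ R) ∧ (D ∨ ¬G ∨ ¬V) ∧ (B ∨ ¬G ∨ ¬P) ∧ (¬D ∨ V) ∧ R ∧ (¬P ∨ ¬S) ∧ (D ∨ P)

UNSATISFIABLE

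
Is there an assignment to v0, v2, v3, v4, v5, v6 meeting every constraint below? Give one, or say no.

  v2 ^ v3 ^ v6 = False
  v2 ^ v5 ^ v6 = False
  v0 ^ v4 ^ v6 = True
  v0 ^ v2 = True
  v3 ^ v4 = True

Adding constraints 1, 3, 4, 5 mod 2: every variable appears an even number of times on the left, so the left side is 0.
But the right sides sum to 1 (mod 2). 0 ≠ 1 — the system is inconsistent.

Unsatisfiable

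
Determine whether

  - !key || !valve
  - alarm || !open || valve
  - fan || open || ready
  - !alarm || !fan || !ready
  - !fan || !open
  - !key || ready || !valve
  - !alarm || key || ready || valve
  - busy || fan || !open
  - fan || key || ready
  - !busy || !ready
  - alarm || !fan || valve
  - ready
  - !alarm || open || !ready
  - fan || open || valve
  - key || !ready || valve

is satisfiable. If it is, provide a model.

Unit clause (ready) forces ready = True.
In (!busy || !ready) only !busy is left, so busy = False.
Try open = True:
  (!fan || !open) forces fan = False.
  clause (busy || fan || !open) is falsified — backtrack.
So open = False.
  then (!alarm || open || !ready) forces alarm = False.
Try valve = False:
  (alarm || !fan || valve) forces fan = False.
  clause (fan || open || valve) is falsified — backtrack.
So valve = True.
  then (!key || !valve) forces key = False.
Set fan = False.
All clauses satisfied.

ready = True; busy = False; open = False; valve = True; alarm = False; fan = False; key = False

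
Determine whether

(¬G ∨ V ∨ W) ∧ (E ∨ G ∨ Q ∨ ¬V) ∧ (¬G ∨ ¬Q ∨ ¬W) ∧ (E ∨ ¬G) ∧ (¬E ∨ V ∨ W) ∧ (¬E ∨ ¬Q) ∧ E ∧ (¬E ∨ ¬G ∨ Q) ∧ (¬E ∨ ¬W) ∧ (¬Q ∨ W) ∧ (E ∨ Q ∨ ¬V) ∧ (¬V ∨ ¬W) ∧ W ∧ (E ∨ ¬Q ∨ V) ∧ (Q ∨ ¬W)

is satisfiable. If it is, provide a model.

Case W = True:
  (E) forces E = True.
  Clause (¬E ∨ ¬W) is falsified — contradiction.
Case W = False:
  Clause (W) is falsified — contradiction.
Both cases fail, so the formula is unsatisfiable.

UNSATISFIABLE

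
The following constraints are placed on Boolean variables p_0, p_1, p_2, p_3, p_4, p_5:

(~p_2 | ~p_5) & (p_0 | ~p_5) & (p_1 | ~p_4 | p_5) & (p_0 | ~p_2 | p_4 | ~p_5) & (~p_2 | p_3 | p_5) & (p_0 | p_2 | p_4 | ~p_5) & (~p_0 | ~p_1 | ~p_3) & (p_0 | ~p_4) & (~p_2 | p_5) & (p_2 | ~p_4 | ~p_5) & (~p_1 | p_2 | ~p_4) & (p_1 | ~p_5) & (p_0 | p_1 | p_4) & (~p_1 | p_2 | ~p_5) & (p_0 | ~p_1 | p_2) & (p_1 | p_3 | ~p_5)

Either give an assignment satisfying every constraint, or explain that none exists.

p_0=T, p_1=F, p_2=F, p_3=F, p_4=F, p_5=F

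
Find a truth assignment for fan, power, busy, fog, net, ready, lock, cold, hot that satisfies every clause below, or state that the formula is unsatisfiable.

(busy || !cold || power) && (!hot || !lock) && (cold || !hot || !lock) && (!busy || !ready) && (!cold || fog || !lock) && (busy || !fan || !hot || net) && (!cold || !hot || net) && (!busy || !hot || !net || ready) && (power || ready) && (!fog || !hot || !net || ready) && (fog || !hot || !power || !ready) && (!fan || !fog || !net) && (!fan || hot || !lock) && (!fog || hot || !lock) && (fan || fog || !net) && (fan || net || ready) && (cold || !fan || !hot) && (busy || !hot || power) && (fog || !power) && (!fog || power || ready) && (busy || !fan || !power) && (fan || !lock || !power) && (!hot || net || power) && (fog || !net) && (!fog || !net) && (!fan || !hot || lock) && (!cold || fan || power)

fan=F, power=F, busy=F, fog=F, net=F, ready=T, lock=F, cold=F, hot=F

Set fan = False.
Set power = False.
  then (power || ready) forces ready = True.
  then (!cold || fan || power) forces cold = False.
  then (!busy || !ready) forces busy = False.
  then (busy || !hot || power) forces hot = False.
Set fog = False.
  then (fan || fog || !net) forces net = False.
Set lock = False.
All clauses satisfied.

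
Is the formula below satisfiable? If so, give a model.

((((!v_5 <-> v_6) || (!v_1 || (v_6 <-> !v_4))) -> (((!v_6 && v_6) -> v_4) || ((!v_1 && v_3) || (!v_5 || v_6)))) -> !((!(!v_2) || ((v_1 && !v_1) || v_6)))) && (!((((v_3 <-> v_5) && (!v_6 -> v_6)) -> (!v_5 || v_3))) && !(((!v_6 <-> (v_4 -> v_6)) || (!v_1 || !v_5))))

Unsatisfiable — no assignment works.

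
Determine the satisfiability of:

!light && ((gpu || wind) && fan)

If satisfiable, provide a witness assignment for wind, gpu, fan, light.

wind=T, gpu=F, fan=T, light=F

  !light = True
  (gpu || wind) && fan = True
    gpu || wind = True
Both conjuncts True, so the formula holds.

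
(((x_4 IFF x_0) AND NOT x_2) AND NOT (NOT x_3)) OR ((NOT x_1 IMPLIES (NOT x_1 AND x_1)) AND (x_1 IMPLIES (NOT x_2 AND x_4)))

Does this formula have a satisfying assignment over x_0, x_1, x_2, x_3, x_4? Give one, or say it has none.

x_0: False; x_1: True; x_2: False; x_3: False; x_4: True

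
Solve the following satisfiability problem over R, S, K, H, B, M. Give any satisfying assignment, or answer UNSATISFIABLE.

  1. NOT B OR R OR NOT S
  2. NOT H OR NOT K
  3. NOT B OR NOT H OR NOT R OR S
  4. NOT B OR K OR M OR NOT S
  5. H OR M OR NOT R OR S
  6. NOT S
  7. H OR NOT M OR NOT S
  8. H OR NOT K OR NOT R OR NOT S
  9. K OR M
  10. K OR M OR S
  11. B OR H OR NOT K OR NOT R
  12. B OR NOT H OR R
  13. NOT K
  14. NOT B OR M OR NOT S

Unit clause (NOT S) forces S = False.
Unit clause (NOT K) forces K = False.
In (K OR M) only M is left, so M = True.
Set R = False.
Set H = False.
Set B = True.
All clauses satisfied.

R=F; S=F; K=F; H=F; B=T; M=T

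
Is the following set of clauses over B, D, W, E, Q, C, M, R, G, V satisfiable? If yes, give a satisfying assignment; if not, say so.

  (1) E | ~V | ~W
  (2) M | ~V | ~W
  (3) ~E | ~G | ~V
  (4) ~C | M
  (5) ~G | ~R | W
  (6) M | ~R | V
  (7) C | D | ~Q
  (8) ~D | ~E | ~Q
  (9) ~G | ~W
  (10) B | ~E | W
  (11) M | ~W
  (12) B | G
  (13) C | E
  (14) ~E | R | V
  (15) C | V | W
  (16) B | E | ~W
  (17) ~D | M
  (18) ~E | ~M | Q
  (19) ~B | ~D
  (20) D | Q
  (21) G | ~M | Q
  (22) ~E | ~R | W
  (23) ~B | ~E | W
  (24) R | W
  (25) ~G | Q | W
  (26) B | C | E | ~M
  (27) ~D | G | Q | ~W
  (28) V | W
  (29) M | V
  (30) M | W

B = True, D = False, W = True, E = False, Q = True, C = True, M = True, R = True, G = False, V = False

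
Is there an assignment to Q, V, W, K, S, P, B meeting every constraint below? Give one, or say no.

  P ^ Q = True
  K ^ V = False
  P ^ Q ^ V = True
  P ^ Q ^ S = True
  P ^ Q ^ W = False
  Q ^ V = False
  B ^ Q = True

Q = False, V = False, W = True, K = False, S = False, P = True, B = True

P ^ Q = T ^ F = True ✓
K ^ V = F ^ F = False ✓
P ^ Q ^ V = T ^ F ^ F = True ✓
P ^ Q ^ S = T ^ F ^ F = True ✓
P ^ Q ^ W = T ^ F ^ T = False ✓
Q ^ V = F ^ F = False ✓
B ^ Q = T ^ F = True ✓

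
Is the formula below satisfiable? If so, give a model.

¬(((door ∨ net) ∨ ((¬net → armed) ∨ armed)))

net = False, door = False, armed = False

  ¬(((door ∨ net) ∨ ((¬net → armed) ∨ armed))) = True
    (door ∨ net) ∨ ((¬net → armed) ∨ armed) = False
      door ∨ net = False
      (¬net → armed) ∨ armed = False
        ¬net → armed = False
          ¬net = True
The formula evaluates to True.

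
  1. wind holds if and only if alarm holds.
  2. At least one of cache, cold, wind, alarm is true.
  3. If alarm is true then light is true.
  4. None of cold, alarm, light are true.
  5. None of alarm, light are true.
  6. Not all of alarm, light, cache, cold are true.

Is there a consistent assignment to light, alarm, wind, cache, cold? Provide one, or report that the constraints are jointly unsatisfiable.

light=F, alarm=F, wind=F, cache=T, cold=F

  (1) wind=F, alarm=F — same ✓
  (2) {cache, cold, wind, alarm}: 1 true — at least one ✓
  (3) alarm=F ⇒ light: vacuous ✓
  (4) {cold, alarm, light}: 0 true — none ✓
  (5) {alarm, light}: 0 true — none ✓
  (6) {alarm, light, cache, cold}: 1/4 true — not all ✓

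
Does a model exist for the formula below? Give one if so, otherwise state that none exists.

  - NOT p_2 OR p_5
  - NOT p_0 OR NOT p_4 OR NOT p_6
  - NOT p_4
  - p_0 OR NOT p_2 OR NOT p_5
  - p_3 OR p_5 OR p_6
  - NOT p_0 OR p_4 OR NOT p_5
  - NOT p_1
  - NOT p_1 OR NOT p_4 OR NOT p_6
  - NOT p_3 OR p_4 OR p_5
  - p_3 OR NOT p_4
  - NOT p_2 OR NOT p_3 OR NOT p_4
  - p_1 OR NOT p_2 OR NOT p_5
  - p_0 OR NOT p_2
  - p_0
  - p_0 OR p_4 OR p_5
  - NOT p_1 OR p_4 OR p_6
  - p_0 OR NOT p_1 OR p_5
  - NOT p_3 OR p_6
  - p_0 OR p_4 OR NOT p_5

p_0 = True, p_1 = False, p_2 = False, p_3 = False, p_4 = False, p_5 = False, p_6 = True

Unit clause (NOT p_4) forces p_4 = False.
Unit clause (NOT p_1) forces p_1 = False.
Unit clause (p_0) forces p_0 = True.
In (NOT p_0 OR p_4 OR NOT p_5) only NOT p_5 is left, so p_5 = False.
In (NOT p_3 OR p_4 OR p_5) only NOT p_3 is left, so p_3 = False.
In (NOT p_2 OR p_5) only NOT p_2 is left, so p_2 = False.
In (p_3 OR p_5 OR p_6) only p_6 is left, so p_6 = True.
All clauses satisfied.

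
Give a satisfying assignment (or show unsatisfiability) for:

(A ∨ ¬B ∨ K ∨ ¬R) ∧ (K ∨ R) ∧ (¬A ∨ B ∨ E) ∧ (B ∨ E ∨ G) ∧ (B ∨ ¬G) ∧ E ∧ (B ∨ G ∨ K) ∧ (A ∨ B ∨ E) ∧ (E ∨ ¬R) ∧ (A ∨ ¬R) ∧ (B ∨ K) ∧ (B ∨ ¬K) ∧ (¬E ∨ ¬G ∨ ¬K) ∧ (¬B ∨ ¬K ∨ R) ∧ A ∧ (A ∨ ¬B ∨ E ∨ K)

Unit clause (E) forces E = True.
Unit clause (A) forces A = True.
Try B = False:
  (B ∨ ¬G) forces G = False.
  (B ∨ G ∨ K) forces K = True.
  clause (B ∨ ¬K) is falsified — backtrack.
So B = True.
Try R = False:
  (K ∨ R) forces K = True.
  clause (¬B ∨ ¬K ∨ R) is falsified — backtrack.
So R = True.
Set K = False.
Set G = True.
All clauses satisfied.

B: True; E: True; R: True; A: True; K: False; G: True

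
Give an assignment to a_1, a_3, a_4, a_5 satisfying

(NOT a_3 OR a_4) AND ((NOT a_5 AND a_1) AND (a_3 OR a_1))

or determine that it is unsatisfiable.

a_1 = True, a_3 = False, a_4 = True, a_5 = False

  NOT a_3 OR a_4 = True
    NOT a_3 = True
  (NOT a_5 AND a_1) AND (a_3 OR a_1) = True
    NOT a_5 AND a_1 = True
      NOT a_5 = True
    a_3 OR a_1 = True
Both conjuncts True, so the formula holds.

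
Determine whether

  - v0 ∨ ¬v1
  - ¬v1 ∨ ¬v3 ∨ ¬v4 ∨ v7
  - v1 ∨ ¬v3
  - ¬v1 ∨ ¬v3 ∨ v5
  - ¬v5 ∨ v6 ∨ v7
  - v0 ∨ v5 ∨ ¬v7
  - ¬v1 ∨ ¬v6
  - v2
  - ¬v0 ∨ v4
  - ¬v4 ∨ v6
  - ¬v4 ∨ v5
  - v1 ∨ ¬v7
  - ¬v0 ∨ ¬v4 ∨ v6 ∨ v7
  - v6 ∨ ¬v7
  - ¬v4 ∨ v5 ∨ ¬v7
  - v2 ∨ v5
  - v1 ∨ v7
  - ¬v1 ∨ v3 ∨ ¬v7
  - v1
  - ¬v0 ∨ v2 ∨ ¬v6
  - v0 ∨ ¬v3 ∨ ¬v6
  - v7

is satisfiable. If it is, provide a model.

Unsatisfiable — no assignment works.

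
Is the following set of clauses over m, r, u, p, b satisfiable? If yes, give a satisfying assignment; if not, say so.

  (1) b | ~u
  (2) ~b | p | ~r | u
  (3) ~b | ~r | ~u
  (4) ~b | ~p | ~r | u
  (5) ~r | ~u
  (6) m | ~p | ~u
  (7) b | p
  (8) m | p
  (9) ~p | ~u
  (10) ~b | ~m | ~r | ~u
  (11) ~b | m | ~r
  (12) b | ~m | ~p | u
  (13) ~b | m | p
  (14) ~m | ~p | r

Set m = True.
Set r = False.
  then (~m | ~p | r) forces p = False.
  then (b | p) forces b = True.
Set u = False.
All clauses satisfied.

m = True; r = False; u = False; p = False; b = True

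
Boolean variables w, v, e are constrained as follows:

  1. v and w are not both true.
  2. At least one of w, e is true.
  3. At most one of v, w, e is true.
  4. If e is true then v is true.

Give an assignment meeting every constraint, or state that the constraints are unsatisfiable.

w = True; v = False; e = False

  (1) v=F, w=T — not both ✓
  (2) {w, e}: 1 true — at least one ✓
  (3) {v, w, e}: 1 true — at most one ✓
  (4) e=F ⇒ v: vacuous ✓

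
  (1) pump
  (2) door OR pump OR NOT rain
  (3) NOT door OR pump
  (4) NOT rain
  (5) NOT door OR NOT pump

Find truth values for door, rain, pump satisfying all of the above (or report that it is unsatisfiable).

door: False, rain: False, pump: True

Unit clause (pump) forces pump = True.
Unit clause (NOT rain) forces rain = False.
In (NOT door OR NOT pump) only NOT door is left, so door = False.
All clauses satisfied.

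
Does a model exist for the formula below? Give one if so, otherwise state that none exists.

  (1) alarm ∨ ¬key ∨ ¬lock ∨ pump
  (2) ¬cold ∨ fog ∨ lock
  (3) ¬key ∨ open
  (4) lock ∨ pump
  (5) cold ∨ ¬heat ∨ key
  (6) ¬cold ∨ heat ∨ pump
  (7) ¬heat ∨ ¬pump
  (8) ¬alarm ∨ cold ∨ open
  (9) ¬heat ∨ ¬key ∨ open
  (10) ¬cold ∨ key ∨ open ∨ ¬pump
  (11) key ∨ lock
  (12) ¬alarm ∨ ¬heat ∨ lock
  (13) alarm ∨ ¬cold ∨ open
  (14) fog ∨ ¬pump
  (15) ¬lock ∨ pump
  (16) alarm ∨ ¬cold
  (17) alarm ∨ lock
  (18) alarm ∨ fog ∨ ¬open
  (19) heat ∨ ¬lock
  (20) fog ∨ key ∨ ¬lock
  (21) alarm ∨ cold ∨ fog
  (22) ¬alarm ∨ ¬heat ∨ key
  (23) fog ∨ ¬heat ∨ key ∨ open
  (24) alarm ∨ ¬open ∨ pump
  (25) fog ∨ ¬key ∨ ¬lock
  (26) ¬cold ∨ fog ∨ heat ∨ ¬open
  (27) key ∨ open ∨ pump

lock = False, key = True, pump = True, open = True, alarm = True, heat = False, cold = False, fog = True

Set lock = False.
  then (lock ∨ pump) forces pump = True.
  then (¬heat ∨ ¬pump) forces heat = False.
  then (key ∨ lock) forces key = True.
  then (fog ∨ ¬pump) forces fog = True.
  then (alarm ∨ lock) forces alarm = True.
  then (¬key ∨ open) forces open = True.
Set cold = False.
All clauses satisfied.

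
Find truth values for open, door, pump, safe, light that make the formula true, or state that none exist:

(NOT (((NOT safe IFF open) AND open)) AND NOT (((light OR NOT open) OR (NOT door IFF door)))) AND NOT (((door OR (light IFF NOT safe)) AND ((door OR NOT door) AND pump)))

open: True; door: True; pump: False; safe: True; light: False

  NOT (((NOT safe IFF open) AND open)) AND NOT (((light OR NOT open) OR (NOT door IFF door))) = True
    NOT (((NOT safe IFF open) AND open)) = True
      (NOT safe IFF open) AND open = False
        NOT safe IFF open = False
          NOT safe = False
    NOT (((light OR NOT open) OR (NOT door IFF door))) = True
      (light OR NOT open) OR (NOT door IFF door) = False
        light OR NOT open = False
          NOT open = False
        NOT door IFF door = False
          NOT door = False
  NOT (((door OR (light IFF NOT safe)) AND ((door OR NOT door) AND pump))) = True
    (door OR (light IFF NOT safe)) AND ((door OR NOT door) AND pump) = False
      door OR (light IFF NOT safe) = True
        light IFF NOT safe = True
          NOT safe = False
      (door OR NOT door) AND pump = False
        door OR NOT door = True
          NOT door = False
Both conjuncts True, so the formula holds.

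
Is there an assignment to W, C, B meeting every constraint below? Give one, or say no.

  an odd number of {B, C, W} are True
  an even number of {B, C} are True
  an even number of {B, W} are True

W = True; C = True; B = True

{B, C, W}: 3 true → odd ✓
{B, C}: 2 true → even ✓
{B, W}: 2 true → even ✓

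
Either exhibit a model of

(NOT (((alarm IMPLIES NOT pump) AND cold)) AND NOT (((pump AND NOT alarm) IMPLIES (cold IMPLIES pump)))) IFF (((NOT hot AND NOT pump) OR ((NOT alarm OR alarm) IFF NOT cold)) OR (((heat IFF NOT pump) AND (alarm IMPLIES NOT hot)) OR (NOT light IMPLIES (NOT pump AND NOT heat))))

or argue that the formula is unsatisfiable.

alarm=F, heat=T, cold=T, hot=T, pump=T, light=F

  (NOT (((alarm IMPLIES NOT pump) AND cold)) AND NOT (((pump AND NOT alarm) IMPLIES (cold IMPLIES pump)))) IFF (((NOT hot AND NOT pump) OR ((NOT alarm OR alarm) IFF NOT cold)) OR (((heat IFF NOT pump) AND (alarm IMPLIES NOT hot)) OR (NOT light IMPLIES (NOT pump AND NOT heat)))) = True
    NOT (((alarm IMPLIES NOT pump) AND cold)) AND NOT (((pump AND NOT alarm) IMPLIES (cold IMPLIES pump))) = False
      NOT (((alarm IMPLIES NOT pump) AND cold)) = False
        (alarm IMPLIES NOT pump) AND cold = True
          alarm IMPLIES NOT pump = True
            NOT pump = False
      NOT (((pump AND NOT alarm) IMPLIES (cold IMPLIES pump))) = False
        (pump AND NOT alarm) IMPLIES (cold IMPLIES pump) = True
          pump AND NOT alarm = True
            NOT alarm = True
          cold IMPLIES pump = True
    ((NOT hot AND NOT pump) OR ((NOT alarm OR alarm) IFF NOT cold)) OR (((heat IFF NOT pump) AND (alarm IMPLIES NOT hot)) OR (NOT light IMPLIES (NOT pump AND NOT heat))) = False
      (NOT hot AND NOT pump) OR ((NOT alarm OR alarm) IFF NOT cold) = False
        NOT hot AND NOT pump = False
          NOT hot = False
          NOT pump = False
        (NOT alarm OR alarm) IFF NOT cold = False
          NOT alarm OR alarm = True
            NOT alarm = True
          NOT cold = False
      ((heat IFF NOT pump) AND (alarm IMPLIES NOT hot)) OR (NOT light IMPLIES (NOT pump AND NOT heat)) = False
        (heat IFF NOT pump) AND (alarm IMPLIES NOT hot) = False
          heat IFF NOT pump = False
            NOT pump = False
          alarm IMPLIES NOT hot = True
            NOT hot = False
        NOT light IMPLIES (NOT pump AND NOT heat) = False
          NOT light = True
          NOT pump AND NOT heat = False
            NOT pump = False
            NOT heat = False
The formula evaluates to True.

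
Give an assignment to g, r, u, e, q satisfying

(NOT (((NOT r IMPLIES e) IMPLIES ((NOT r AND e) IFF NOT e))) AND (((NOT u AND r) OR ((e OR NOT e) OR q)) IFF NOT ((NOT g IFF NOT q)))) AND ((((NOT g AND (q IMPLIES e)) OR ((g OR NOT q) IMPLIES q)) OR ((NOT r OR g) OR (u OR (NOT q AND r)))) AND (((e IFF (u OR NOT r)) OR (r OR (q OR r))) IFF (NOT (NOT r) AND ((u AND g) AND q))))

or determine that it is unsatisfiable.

Case r = True: the formula simplifies to (NOT e AND ((NOT u OR ((e OR NOT e) OR q)) IFF NOT ((NOT g IFF NOT q)))) AND ((((NOT g AND (q IMPLIES e)) OR ((g OR NOT q) IMPLIES q)) OR (g OR (u OR NOT q))) AND ((u AND g) AND q)).
  q = True: simplifies to (NOT e AND NOT g) AND (u AND g).
    g = True: the conjunct NOT g is False.
    g = False: the conjunct g is False.
  q = False: the conjunct q is False.
Case r = False: the formula simplifies to (NOT ((e IMPLIES (e IFF NOT e))) AND (((e OR NOT e) OR q) IFF NOT ((NOT g IFF NOT q)))) AND NOT ((e OR q)).
  e = True: the conjunct NOT ((e OR q)) becomes NOT ((True OR q)) = False.
  e = False: the conjunct NOT ((e IMPLIES (e IFF NOT e))) becomes NOT ((False IMPLIES False)) = False.
Both cases fail — unsatisfiable.

Unsatisfiable — no assignment works.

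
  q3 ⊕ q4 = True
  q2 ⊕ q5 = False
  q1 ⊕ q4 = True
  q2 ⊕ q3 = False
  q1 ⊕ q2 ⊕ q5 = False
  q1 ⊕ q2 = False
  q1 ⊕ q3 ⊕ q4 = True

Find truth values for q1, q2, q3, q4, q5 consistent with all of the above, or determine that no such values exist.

q1=F, q2=F, q3=F, q4=T, q5=F

q3 ⊕ q4 = F ⊕ T = True ✓
q2 ⊕ q5 = F ⊕ F = False ✓
q1 ⊕ q4 = F ⊕ T = True ✓
q2 ⊕ q3 = F ⊕ F = False ✓
q1 ⊕ q2 ⊕ q5 = F ⊕ F ⊕ F = False ✓
q1 ⊕ q2 = F ⊕ F = False ✓
q1 ⊕ q3 ⊕ q4 = F ⊕ F ⊕ T = True ✓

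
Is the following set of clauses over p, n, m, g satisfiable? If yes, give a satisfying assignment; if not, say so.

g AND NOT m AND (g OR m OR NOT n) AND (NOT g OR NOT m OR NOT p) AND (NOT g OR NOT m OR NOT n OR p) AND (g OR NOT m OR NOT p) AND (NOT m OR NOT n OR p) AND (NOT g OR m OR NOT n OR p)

p=T, n=F, m=F, g=T

Unit clause (g) forces g = True.
Unit clause (NOT m) forces m = False.
Set p = True.
Set n = False.
Check each clause:
  (g): g holds.
  (NOT m): NOT m holds.
  (g OR m OR NOT n): g holds.
  (NOT g OR NOT m OR NOT p): NOT m holds.
  (NOT g OR NOT m OR NOT n OR p): NOT m holds.
  (g OR NOT m OR NOT p): g holds.
  (NOT m OR NOT n OR p): NOT m holds.
  (NOT g OR m OR NOT n OR p): NOT n holds.
All clauses satisfied.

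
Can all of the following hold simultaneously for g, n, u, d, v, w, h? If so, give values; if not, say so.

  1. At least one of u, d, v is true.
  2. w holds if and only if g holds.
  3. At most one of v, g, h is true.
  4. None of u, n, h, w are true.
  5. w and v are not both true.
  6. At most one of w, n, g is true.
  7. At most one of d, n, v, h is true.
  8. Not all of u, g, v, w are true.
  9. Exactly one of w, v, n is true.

g: False, n: False, u: False, d: False, v: True, w: False, h: False

  (1) {u, d, v}: 1 true — at least one ✓
  (2) w=F, g=F — same ✓
  (3) {v, g, h}: 1 true — at most one ✓
  (4) {u, n, h, w}: 0 true — none ✓
  (5) w=F, v=T — not both ✓
  (6) {w, n, g}: 0 true — at most one ✓
  (7) {d, n, v, h}: 1 true — at most one ✓
  (8) {u, g, v, w}: 1/4 true — not all ✓
  (9) {w, v, n}: 1 true — exactly one ✓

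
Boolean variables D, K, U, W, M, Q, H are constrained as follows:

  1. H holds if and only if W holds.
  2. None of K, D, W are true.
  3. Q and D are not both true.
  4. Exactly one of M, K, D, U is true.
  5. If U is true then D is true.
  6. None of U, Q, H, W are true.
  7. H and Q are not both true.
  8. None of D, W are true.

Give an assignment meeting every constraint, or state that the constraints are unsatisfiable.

D = False, K = False, U = False, W = False, M = True, Q = False, H = False

  (1) H=F, W=F — same ✓
  (2) {K, D, W}: 0 true — none ✓
  (3) Q=F, D=F — not both ✓
  (4) {M, K, D, U}: 1 true — exactly one ✓
  (5) U=F ⇒ D: vacuous ✓
  (6) {U, Q, H, W}: 0 true — none ✓
  (7) H=F, Q=F — not both ✓
  (8) {D, W}: 0 true — none ✓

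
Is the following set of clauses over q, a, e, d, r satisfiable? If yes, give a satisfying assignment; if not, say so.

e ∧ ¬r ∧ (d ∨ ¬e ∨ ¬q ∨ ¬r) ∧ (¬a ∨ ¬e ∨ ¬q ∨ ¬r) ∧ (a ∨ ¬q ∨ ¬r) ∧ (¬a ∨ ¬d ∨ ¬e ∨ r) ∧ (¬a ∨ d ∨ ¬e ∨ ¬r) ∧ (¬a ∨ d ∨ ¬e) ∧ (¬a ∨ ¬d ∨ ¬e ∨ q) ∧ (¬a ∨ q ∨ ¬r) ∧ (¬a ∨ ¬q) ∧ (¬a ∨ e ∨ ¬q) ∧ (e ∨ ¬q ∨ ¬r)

q = True; a = False; e = True; d = False; r = False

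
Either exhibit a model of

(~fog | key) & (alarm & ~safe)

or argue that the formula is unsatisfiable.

fog: False; alarm: True; key: False; safe: False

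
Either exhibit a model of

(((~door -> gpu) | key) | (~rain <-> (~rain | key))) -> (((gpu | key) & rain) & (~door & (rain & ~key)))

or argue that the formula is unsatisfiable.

gpu = True, key = False, rain = True, door = False

  (((~door -> gpu) | key) | (~rain <-> (~rain | key))) -> (((gpu | key) & rain) & (~door & (rain & ~key))) = True
    ((~door -> gpu) | key) | (~rain <-> (~rain | key)) = True
      (~door -> gpu) | key = True
        ~door -> gpu = True
          ~door = True
      ~rain <-> (~rain | key) = True
        ~rain = False
        ~rain | key = False
          ~rain = False
    ((gpu | key) & rain) & (~door & (rain & ~key)) = True
      (gpu | key) & rain = True
        gpu | key = True
      ~door & (rain & ~key) = True
        ~door = True
        rain & ~key = True
          ~key = True
The formula evaluates to True.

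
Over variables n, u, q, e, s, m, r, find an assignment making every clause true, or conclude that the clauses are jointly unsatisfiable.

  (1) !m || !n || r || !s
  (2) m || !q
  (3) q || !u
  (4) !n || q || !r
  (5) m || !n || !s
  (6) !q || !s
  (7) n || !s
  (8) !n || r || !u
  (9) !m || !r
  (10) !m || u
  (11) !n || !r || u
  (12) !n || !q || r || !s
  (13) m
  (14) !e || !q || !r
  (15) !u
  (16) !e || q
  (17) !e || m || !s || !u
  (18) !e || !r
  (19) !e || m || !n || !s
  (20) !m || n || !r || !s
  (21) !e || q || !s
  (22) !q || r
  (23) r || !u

Case u = True:
  Clause (!u) is falsified — contradiction.
Case u = False:
  (!m || u) forces m = False.
  Clause (m) is falsified — contradiction.
Both cases fail, so the formula is unsatisfiable.

Unsatisfiable — no assignment works.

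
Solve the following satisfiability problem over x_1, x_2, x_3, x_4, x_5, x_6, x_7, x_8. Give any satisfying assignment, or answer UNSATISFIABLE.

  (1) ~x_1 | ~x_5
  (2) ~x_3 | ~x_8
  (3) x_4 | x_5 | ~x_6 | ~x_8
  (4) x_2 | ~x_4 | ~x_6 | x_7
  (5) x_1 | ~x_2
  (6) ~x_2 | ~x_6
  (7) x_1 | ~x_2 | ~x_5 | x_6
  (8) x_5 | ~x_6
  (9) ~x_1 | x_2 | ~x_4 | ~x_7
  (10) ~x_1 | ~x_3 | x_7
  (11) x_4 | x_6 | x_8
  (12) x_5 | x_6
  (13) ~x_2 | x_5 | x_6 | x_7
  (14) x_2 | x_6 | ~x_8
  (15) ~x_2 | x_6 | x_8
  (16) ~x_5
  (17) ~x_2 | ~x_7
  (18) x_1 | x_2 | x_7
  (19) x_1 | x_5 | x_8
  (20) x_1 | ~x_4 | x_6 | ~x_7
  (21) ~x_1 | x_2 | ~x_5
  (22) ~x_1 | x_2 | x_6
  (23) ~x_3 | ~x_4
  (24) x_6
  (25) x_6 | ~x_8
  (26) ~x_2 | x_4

Case x_5 = True:
  Clause (~x_5) is falsified — contradiction.
Case x_5 = False:
  (x_5 | ~x_6) forces x_6 = False.
  Clause (x_5 | x_6) is falsified — contradiction.
Both cases fail, so the formula is unsatisfiable.

Unsatisfiable — no assignment works.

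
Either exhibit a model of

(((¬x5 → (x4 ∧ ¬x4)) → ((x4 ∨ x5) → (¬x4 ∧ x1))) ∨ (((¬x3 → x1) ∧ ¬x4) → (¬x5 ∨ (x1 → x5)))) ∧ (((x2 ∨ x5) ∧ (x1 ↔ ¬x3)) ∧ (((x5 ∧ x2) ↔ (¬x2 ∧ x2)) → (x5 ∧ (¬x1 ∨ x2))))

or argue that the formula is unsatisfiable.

x1: True, x2: True, x3: False, x4: True, x5: True

  ((¬x5 → (x4 ∧ ¬x4)) → ((x4 ∨ x5) → (¬x4 ∧ x1))) ∨ (((¬x3 → x1) ∧ ¬x4) → (¬x5 ∨ (x1 → x5))) = True
    (¬x5 → (x4 ∧ ¬x4)) → ((x4 ∨ x5) → (¬x4 ∧ x1)) = False
      ¬x5 → (x4 ∧ ¬x4) = True
        ¬x5 = False
        x4 ∧ ¬x4 = False
          ¬x4 = False
      (x4 ∨ x5) → (¬x4 ∧ x1) = False
        x4 ∨ x5 = True
        ¬x4 ∧ x1 = False
          ¬x4 = False
    ((¬x3 → x1) ∧ ¬x4) → (¬x5 ∨ (x1 → x5)) = True
      (¬x3 → x1) ∧ ¬x4 = False
        ¬x3 → x1 = True
          ¬x3 = True
        ¬x4 = False
      ¬x5 ∨ (x1 → x5) = True
        ¬x5 = False
        x1 → x5 = True
  ((x2 ∨ x5) ∧ (x1 ↔ ¬x3)) ∧ (((x5 ∧ x2) ↔ (¬x2 ∧ x2)) → (x5 ∧ (¬x1 ∨ x2))) = True
    (x2 ∨ x5) ∧ (x1 ↔ ¬x3) = True
      x2 ∨ x5 = True
      x1 ↔ ¬x3 = True
        ¬x3 = True
    ((x5 ∧ x2) ↔ (¬x2 ∧ x2)) → (x5 ∧ (¬x1 ∨ x2)) = True
      (x5 ∧ x2) ↔ (¬x2 ∧ x2) = False
        x5 ∧ x2 = True
        ¬x2 ∧ x2 = False
          ¬x2 = False
      x5 ∧ (¬x1 ∨ x2) = True
        ¬x1 ∨ x2 = True
          ¬x1 = False
Both conjuncts True, so the formula holds.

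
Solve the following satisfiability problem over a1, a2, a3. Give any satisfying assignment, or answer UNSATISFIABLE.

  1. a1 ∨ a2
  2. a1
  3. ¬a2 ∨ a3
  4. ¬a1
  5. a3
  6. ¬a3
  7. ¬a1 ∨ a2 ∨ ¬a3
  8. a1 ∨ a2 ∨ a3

Case a1 = True:
  Clause (¬a1) is falsified — contradiction.
Case a1 = False:
  Clause (a1) is falsified — contradiction.
Both cases fail, so the formula is unsatisfiable.

Unsatisfiable — no assignment works.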